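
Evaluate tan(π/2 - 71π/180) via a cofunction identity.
tan(π/2 - 71π/180) = cot(71π/180) = 0.3443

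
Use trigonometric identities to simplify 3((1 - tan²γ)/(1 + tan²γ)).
3((1 - tan²γ)/(1 + tan²γ)) = 3(cos(2γ)) (using Double angle)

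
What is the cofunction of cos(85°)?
cos(85°) = sin(90° - 85°) = sin(5°)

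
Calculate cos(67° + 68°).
cos(67° + 68°) = cos 67° cos 68° - sin 67° sin 68° = -√2/2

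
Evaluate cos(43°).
cos(43°) = 0.7314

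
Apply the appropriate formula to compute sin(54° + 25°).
sin(54° + 25°) = sin 54° cos 25° + cos 54° sin 25° = 0.9816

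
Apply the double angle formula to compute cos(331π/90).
cos(331π/90) = cos²331π/180 - sin²331π/180 = 0.5299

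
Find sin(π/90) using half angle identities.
sin(π/90) = √((1 - cos π/45)/2) = 0.0349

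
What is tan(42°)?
tan(42°) = 0.9004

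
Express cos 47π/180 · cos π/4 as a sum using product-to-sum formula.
cos 47π/180 cos π/4 = (1/2)[cos(47π/180-π/4) + cos(47π/180+π/4)]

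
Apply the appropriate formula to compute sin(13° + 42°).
sin(13° + 42°) = sin 13° cos 42° + cos 13° sin 42° = 0.8192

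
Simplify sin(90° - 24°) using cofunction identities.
sin(90° - 24°) = cos(24°)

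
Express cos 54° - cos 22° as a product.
cos 54° - cos 22° = -2 sin(38°) sin(16°)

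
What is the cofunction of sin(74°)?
sin(74°) = cos(90° - 74°) = cos(16°)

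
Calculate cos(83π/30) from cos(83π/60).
cos(83π/30) = cos²83π/60 - sin²83π/60 = -0.7431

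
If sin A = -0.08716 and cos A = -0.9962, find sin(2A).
sin(2A) = 2 sin A cos A = 0.1737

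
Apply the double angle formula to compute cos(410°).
cos(410°) = cos²205° - sin²205° = 0.6428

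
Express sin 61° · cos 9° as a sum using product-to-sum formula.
sin 61° cos 9° = (1/2)[sin(61°+9°) + sin(61°-9°)]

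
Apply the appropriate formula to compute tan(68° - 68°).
tan(68° - 68°) = (tan 68° - tan 68°)/(1 + tan 68° tan 68°) = 0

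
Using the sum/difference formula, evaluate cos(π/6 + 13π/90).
cos(π/6 + 13π/90) = cos π/6 cos 13π/90 - sin π/6 sin 13π/90 = 0.5592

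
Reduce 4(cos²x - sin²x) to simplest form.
4(cos²x - sin²x) = 4(cos(2x)) (using Double angle)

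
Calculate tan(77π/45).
tan(77π/45) = -1.28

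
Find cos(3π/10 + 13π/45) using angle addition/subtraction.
cos(3π/10 + 13π/45) = cos 3π/10 cos 13π/45 - sin 3π/10 sin 13π/45 = -0.2756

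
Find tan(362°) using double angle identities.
tan(362°) = 2 tan 181° / (1 - tan²181°) = 0.03492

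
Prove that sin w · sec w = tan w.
LHS = sin w · (1/cos w) = sin w/cos w = tan w = RHS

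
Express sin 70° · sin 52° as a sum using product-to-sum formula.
sin 70° sin 52° = (1/2)[cos(70°-52°) - cos(70°+52°)]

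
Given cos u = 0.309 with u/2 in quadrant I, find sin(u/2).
sin(u/2) = ±√((1 - cos u)/2); positive since u/2 ∈ QI, so sin(u/2) = 0.5878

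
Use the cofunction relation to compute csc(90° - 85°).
csc(90° - 85°) = sec(85°) = 11.47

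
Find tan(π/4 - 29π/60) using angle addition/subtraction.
tan(π/4 - 29π/60) = (tan π/4 - tan 29π/60)/(1 + tan π/4 tan 29π/60) = -0.9004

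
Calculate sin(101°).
sin(101°) = 0.9816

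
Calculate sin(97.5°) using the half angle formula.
sin(97.5°) = √((1 - cos 195°)/2) = 0.9914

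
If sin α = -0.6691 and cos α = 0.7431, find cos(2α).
cos(2α) = cos²α - sin²α = 0.1045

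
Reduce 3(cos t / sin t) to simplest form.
3(cos t / sin t) = 3(cot t) (using Quotient identity)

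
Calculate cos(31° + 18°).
cos(31° + 18°) = cos 31° cos 18° - sin 31° sin 18° = 0.6561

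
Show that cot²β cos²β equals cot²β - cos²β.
RHS = cos²β/sin²β - cos²β = cos²β(1/sin²β - 1) = cos²β · (1 - sin²β)/sin²β = cos²β · cos²β/sin²β = cos²β · cot²β = LHS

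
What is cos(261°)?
cos(261°) = -0.1564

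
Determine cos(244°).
cos(244°) = -0.4384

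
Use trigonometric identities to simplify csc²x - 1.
csc²x - 1 = cot²x (using Pythagorean identity)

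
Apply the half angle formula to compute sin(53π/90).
sin(53π/90) = √((1 - cos 53π/45)/2) = 0.9613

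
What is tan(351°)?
tan(351°) = -0.1584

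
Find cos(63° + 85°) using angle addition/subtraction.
cos(63° + 85°) = cos 63° cos 85° - sin 63° sin 85° = -0.848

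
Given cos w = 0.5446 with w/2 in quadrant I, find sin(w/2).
sin(w/2) = ±√((1 - cos w)/2); positive since w/2 ∈ QI, so sin(w/2) = 0.4772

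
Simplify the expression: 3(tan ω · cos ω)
3(tan ω · cos ω) = 3(sin ω) (using Quotient identity)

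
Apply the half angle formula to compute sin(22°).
sin(22°) = √((1 - cos 44°)/2) = 0.3746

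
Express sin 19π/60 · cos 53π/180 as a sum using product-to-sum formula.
sin 19π/60 cos 53π/180 = (1/2)[sin(19π/60+53π/180) + sin(19π/60-53π/180)]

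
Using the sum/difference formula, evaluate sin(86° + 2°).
sin(86° + 2°) = sin 86° cos 2° + cos 86° sin 2° = 0.9994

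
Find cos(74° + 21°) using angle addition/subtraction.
cos(74° + 21°) = cos 74° cos 21° - sin 74° sin 21° = -0.08716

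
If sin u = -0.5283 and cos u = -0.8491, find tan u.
tan u = sin u / cos u = 0.6222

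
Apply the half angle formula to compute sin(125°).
sin(125°) = √((1 - cos 250°)/2) = 0.8192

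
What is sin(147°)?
sin(147°) = 0.5446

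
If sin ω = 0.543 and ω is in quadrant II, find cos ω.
cos ω = -0.8397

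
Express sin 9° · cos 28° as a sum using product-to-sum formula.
sin 9° cos 28° = (1/2)[sin(9°+28°) + sin(9°-28°)]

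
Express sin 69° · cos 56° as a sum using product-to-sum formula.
sin 69° cos 56° = (1/2)[sin(69°+56°) + sin(69°-56°)]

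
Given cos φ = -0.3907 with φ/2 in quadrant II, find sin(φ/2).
sin(φ/2) = ±√((1 - cos φ)/2); positive since φ/2 ∈ QII, so sin(φ/2) = 0.8339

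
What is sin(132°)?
sin(132°) = 0.7431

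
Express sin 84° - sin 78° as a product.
sin 84° - sin 78° = 2 cos(81°) sin(3°)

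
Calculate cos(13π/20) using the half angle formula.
cos(13π/20) = -√((1 + cos 13π/10)/2) = -0.454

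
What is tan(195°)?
tan(195°) = 2-√3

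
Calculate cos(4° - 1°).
cos(4° - 1°) = cos 4° cos 1° + sin 4° sin 1° = 0.9986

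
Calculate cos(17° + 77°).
cos(17° + 77°) = cos 17° cos 77° - sin 17° sin 77° = -0.06976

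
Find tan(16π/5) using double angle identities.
tan(16π/5) = 2 tan 8π/5 / (1 - tan²8π/5) = 0.7265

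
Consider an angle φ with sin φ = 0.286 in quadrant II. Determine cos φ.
cos φ = ±√(1 - sin²φ) = -0.9582 (negative in QII)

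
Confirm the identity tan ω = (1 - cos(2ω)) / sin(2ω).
RHS = 2sin²ω / (2 sin ω cos ω) = sin ω/cos ω = tan ω = LHS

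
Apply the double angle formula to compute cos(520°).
cos(520°) = cos²260° - sin²260° = -0.9397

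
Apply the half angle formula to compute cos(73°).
cos(73°) = √((1 + cos 146°)/2) = 0.2924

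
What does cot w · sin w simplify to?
cot w · sin w = cos w (using Quotient identity)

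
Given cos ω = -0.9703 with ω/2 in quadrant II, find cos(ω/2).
cos(ω/2) = ±√((1 + cos ω)/2); negative since ω/2 ∈ QII, so cos(ω/2) = -0.1219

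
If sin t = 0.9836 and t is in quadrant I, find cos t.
cos t = 0.1804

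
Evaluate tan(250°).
tan(250°) = 2.747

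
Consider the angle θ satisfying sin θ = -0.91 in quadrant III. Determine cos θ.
cos θ = ±√(1 - sin²θ) = -0.4146 (negative in QIII)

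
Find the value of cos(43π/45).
cos(43π/45) = -0.9903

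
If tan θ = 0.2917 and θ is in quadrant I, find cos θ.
cos θ = 0.96 (using tan²θ + 1 = sec²θ)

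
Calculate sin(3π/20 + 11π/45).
sin(3π/20 + 11π/45) = sin 3π/20 cos 11π/45 + cos 3π/20 sin 11π/45 = 0.9455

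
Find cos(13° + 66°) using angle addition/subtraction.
cos(13° + 66°) = cos 13° cos 66° - sin 13° sin 66° = 0.1908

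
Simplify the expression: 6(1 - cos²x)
6(1 - cos²x) = 6(sin²x) (using Pythagorean identity)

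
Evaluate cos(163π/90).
cos(163π/90) = 0.829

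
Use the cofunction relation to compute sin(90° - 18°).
sin(90° - 18°) = cos(18°) = 0.9511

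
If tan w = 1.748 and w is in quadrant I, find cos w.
cos w = 0.4966 (using tan²w + 1 = sec²w)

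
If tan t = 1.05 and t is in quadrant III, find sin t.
sin t = -0.7241 (using tan²t + 1 = sec²t)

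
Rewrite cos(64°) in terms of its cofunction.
cos(64°) = sin(90° - 64°) = sin(26°)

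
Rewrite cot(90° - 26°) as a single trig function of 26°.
cot(90° - 26°) = tan(26°)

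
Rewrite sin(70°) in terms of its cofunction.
sin(70°) = cos(90° - 70°) = cos(20°)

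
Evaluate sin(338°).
sin(338°) = -0.3746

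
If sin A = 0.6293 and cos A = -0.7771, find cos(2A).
cos(2A) = cos²A - sin²A = 0.2079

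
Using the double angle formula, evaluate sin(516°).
sin(516°) = 2 sin 258° cos 258° = 0.4067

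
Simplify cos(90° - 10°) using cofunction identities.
cos(90° - 10°) = sin(10°)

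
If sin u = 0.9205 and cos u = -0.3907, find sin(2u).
sin(2u) = 2 sin u cos u = -0.7193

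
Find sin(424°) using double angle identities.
sin(424°) = 2 sin 212° cos 212° = 0.8988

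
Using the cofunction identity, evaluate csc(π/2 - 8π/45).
csc(π/2 - 8π/45) = sec(8π/45) = 1.179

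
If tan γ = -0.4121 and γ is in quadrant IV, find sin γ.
sin γ = -0.381 (using tan²γ + 1 = sec²γ)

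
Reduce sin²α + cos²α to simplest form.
sin²α + cos²α = 1 (using Pythagorean identity)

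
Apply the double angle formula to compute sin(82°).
sin(82°) = 2 sin 41° cos 41° = 0.9903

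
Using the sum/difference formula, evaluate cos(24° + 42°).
cos(24° + 42°) = cos 24° cos 42° - sin 24° sin 42° = 0.4067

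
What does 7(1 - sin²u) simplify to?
7(1 - sin²u) = 7(cos²u) (using Pythagorean identity)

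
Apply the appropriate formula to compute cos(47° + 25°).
cos(47° + 25°) = cos 47° cos 25° - sin 47° sin 25° = 0.309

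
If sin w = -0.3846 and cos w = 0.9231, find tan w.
tan w = sin w / cos w = -0.4166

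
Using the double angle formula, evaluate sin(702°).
sin(702°) = 2 sin 351° cos 351° = -0.309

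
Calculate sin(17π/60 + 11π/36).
sin(17π/60 + 11π/36) = sin 17π/60 cos 11π/36 + cos 17π/60 sin 11π/36 = 0.9613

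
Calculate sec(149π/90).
sec(149π/90) = 2.13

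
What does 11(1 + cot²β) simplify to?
11(1 + cot²β) = 11(csc²β) (using Pythagorean identity)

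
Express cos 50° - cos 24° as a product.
cos 50° - cos 24° = -2 sin(37°) sin(13°)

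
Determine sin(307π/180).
sin(307π/180) = -0.7986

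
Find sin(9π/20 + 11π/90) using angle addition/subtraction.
sin(9π/20 + 11π/90) = sin 9π/20 cos 11π/90 + cos 9π/20 sin 11π/90 = 0.9744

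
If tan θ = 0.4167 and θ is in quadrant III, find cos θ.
cos θ = -0.9231 (using tan²θ + 1 = sec²θ)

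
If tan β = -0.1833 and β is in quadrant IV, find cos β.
cos β = 0.9836 (using tan²β + 1 = sec²β)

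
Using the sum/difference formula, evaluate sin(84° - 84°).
sin(84° - 84°) = sin 84° cos 84° - cos 84° sin 84° = 0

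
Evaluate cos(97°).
cos(97°) = -0.1219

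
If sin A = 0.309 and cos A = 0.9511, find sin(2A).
sin(2A) = 2 sin A cos A = 0.5878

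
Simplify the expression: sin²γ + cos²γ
sin²γ + cos²γ = 1 (using Pythagorean identity)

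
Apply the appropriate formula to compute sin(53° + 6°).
sin(53° + 6°) = sin 53° cos 6° + cos 53° sin 6° = 0.8572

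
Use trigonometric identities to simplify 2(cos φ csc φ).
2(cos φ csc φ) = 2(cot φ) (using Reciprocal + quotient)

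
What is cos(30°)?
cos(30°) = √3/2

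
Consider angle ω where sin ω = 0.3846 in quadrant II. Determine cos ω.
cos ω = ±√(1 - sin²ω) = -0.9231 (negative in QII)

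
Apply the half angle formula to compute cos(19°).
cos(19°) = √((1 + cos 38°)/2) = 0.9455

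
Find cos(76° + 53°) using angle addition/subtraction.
cos(76° + 53°) = cos 76° cos 53° - sin 76° sin 53° = -0.6293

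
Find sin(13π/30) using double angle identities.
sin(13π/30) = 2 sin 13π/60 cos 13π/60 = 0.9781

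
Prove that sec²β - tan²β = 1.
LHS = 1/cos²β - sin²β/cos²β = (1 - sin²β)/cos²β = cos²β/cos²β = 1 = RHS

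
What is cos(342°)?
cos(342°) = 0.9511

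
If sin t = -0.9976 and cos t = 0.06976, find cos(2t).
cos(2t) = cos²t - sin²t = -0.9903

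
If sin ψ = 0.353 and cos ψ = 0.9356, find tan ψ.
tan ψ = sin ψ / cos ψ = 0.3773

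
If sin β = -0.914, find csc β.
csc β = 1/sin β = -1.094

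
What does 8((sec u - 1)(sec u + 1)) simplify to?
8((sec u - 1)(sec u + 1)) = 8(tan²u) (using Diff. of squares)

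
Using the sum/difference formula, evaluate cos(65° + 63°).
cos(65° + 63°) = cos 65° cos 63° - sin 65° sin 63° = -0.6157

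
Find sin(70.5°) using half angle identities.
sin(70.5°) = √((1 - cos 141°)/2) = 0.9426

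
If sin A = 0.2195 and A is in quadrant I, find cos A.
cos A = 0.9756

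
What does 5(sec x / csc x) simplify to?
5(sec x / csc x) = 5(tan x) (using Reciprocal identities)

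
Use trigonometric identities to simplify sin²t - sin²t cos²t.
sin²t - sin²t cos²t = sin⁴t (using Factoring)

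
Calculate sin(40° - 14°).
sin(40° - 14°) = sin 40° cos 14° - cos 40° sin 14° = 0.4384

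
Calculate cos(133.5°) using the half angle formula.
cos(133.5°) = -√((1 + cos 267°)/2) = -0.6884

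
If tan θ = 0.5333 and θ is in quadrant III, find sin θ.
sin θ = -0.4706 (using tan²θ + 1 = sec²θ)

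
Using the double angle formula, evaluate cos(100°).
cos(100°) = 2cos²50° - 1 = -0.1736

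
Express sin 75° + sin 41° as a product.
sin 75° + sin 41° = 2 sin(58°) cos(17°)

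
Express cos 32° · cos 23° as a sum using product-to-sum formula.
cos 32° cos 23° = (1/2)[cos(32°-23°) + cos(32°+23°)]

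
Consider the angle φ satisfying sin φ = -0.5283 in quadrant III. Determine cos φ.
cos φ = ±√(1 - sin²φ) = -0.8491 (negative in QIII)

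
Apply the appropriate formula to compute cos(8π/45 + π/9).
cos(8π/45 + π/9) = cos 8π/45 cos π/9 - sin 8π/45 sin π/9 = 0.6157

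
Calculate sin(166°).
sin(166°) = 0.2419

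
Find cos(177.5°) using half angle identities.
cos(177.5°) = -√((1 + cos 355°)/2) = -0.999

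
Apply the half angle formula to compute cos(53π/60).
cos(53π/60) = -√((1 + cos 53π/30)/2) = -0.9336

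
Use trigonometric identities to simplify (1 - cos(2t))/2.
(1 - cos(2t))/2 = sin²t (using Power reduction)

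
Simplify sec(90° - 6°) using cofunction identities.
sec(90° - 6°) = csc(6°)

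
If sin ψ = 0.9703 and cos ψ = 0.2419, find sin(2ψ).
sin(2ψ) = 2 sin ψ cos ψ = 0.4694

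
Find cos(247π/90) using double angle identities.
cos(247π/90) = cos²247π/180 - sin²247π/180 = -0.6947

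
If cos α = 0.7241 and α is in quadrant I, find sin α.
sin α = 0.6897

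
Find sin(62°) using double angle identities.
sin(62°) = 2 sin 31° cos 31° = 0.8829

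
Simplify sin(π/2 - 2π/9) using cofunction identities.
sin(π/2 - 2π/9) = cos(2π/9)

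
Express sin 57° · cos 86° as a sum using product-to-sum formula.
sin 57° cos 86° = (1/2)[sin(57°+86°) + sin(57°-86°)]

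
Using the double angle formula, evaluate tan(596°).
tan(596°) = 2 tan 298° / (1 - tan²298°) = 1.483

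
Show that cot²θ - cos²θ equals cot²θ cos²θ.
LHS = cos²θ/sin²θ - cos²θ = cos²θ(1/sin²θ - 1) = cos²θ · (1 - sin²θ)/sin²θ = cos²θ · cos²θ/sin²θ = cos²θ · cot²θ = RHS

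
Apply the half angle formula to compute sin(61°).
sin(61°) = √((1 - cos 122°)/2) = 0.8746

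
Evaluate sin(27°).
sin(27°) = 0.454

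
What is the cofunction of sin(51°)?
sin(51°) = cos(90° - 51°) = cos(39°)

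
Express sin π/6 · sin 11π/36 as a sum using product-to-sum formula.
sin π/6 sin 11π/36 = (1/2)[cos(π/6-11π/36) - cos(π/6+11π/36)]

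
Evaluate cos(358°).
cos(358°) = 0.9994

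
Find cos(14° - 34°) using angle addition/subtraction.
cos(14° - 34°) = cos 14° cos 34° + sin 14° sin 34° = 0.9397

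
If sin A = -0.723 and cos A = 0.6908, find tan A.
tan A = sin A / cos A = -1.047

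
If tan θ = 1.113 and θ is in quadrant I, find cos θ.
cos θ = 0.6683 (using tan²θ + 1 = sec²θ)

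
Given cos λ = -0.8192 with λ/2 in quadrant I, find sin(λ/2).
sin(λ/2) = ±√((1 - cos λ)/2); positive since λ/2 ∈ QI, so sin(λ/2) = 0.9537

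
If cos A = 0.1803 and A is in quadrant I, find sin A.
sin A = 0.9836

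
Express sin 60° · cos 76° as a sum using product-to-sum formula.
sin 60° cos 76° = (1/2)[sin(60°+76°) + sin(60°-76°)]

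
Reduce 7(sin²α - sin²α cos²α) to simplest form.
7(sin²α - sin²α cos²α) = 7(sin⁴α) (using Factoring)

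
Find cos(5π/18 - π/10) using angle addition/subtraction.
cos(5π/18 - π/10) = cos 5π/18 cos π/10 + sin 5π/18 sin π/10 = 0.848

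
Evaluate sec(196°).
sec(196°) = -1.04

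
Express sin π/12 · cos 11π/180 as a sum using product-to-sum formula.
sin π/12 cos 11π/180 = (1/2)[sin(π/12+11π/180) + sin(π/12-11π/180)]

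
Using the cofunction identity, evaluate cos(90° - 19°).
cos(90° - 19°) = sin(19°) = 0.3256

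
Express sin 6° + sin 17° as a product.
sin 6° + sin 17° = 2 sin(11.5°) cos(-5.5°)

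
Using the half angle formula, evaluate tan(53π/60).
tan(53π/60) = sin 53π/30 / (1 + cos 53π/30) = -0.3839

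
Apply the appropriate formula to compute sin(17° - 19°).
sin(17° - 19°) = sin 17° cos 19° - cos 17° sin 19° = -0.0349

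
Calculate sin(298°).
sin(298°) = -0.8829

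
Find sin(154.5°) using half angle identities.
sin(154.5°) = √((1 - cos 309°)/2) = 0.4305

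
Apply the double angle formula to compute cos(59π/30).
cos(59π/30) = cos²59π/60 - sin²59π/60 = 0.9945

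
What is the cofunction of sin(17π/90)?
sin(17π/90) = cos(π/2 - 17π/90) = cos(14π/45)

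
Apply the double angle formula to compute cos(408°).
cos(408°) = cos²204° - sin²204° = 0.6691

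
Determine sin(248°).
sin(248°) = -0.9272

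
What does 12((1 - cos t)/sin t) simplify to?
12((1 - cos t)/sin t) = 12(tan(t/2)) (using Half angle)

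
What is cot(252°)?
cot(252°) = 0.3249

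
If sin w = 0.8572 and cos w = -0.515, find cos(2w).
cos(2w) = cos²w - sin²w = -0.4696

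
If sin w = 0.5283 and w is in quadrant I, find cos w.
cos w = 0.8491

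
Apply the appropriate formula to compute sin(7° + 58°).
sin(7° + 58°) = sin 7° cos 58° + cos 7° sin 58° = 0.9063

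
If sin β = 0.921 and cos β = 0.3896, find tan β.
tan β = sin β / cos β = 2.364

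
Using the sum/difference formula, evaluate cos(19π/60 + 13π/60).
cos(19π/60 + 13π/60) = cos 19π/60 cos 13π/60 - sin 19π/60 sin 13π/60 = -0.1045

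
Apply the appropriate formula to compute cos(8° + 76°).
cos(8° + 76°) = cos 8° cos 76° - sin 8° sin 76° = 0.1045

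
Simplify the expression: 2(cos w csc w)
2(cos w csc w) = 2(cot w) (using Reciprocal + quotient)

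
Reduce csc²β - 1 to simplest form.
csc²β - 1 = cot²β (using Pythagorean identity)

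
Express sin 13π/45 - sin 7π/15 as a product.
sin 13π/45 - sin 7π/15 = 2 cos(17π/45) sin(-4π/45)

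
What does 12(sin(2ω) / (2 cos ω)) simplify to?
12(sin(2ω) / (2 cos ω)) = 12(sin ω) (using Double angle)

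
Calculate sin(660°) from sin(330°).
sin(660°) = 2 sin 330° cos 330° = -√3/2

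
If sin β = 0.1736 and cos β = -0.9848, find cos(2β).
cos(2β) = cos²β - sin²β = 0.9397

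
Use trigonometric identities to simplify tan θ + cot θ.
tan θ + cot θ = sec θ csc θ (using Quotient identities)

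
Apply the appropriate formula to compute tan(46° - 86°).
tan(46° - 86°) = (tan 46° - tan 86°)/(1 + tan 46° tan 86°) = -0.8391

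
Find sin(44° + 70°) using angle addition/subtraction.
sin(44° + 70°) = sin 44° cos 70° + cos 44° sin 70° = 0.9135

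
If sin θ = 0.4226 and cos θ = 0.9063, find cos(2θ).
cos(2θ) = cos²θ - sin²θ = 0.6428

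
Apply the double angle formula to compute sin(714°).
sin(714°) = 2 sin 357° cos 357° = -0.1045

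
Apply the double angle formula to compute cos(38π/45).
cos(38π/45) = cos²19π/45 - sin²19π/45 = -0.8829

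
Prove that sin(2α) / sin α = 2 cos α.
LHS = 2 sin α cos α / sin α = 2 cos α = RHS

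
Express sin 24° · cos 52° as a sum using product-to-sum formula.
sin 24° cos 52° = (1/2)[sin(24°+52°) + sin(24°-52°)]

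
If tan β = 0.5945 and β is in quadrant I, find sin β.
sin β = 0.511 (using tan²β + 1 = sec²β)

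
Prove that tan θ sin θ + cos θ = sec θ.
LHS = sin²θ/cos θ + cos θ = (sin²θ + cos²θ)/cos θ = 1/cos θ = sec θ = RHS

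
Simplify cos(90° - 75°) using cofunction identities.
cos(90° - 75°) = sin(75°)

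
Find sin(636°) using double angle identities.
sin(636°) = 2 sin 318° cos 318° = -0.9945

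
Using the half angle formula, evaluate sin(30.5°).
sin(30.5°) = √((1 - cos 61°)/2) = 0.5075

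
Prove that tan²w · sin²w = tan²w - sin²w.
RHS = sin²w/cos²w - sin²w = sin²w(1/cos²w - 1) = sin²w · (1 - cos²w)/cos²w = sin²w · sin²w/cos²w = sin²w · tan²w = LHS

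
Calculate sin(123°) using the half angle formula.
sin(123°) = √((1 - cos 246°)/2) = 0.8387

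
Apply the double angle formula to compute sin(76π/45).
sin(76π/45) = 2 sin 38π/45 cos 38π/45 = -0.829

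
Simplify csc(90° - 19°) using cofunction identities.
csc(90° - 19°) = sec(19°)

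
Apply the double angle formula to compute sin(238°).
sin(238°) = 2 sin 119° cos 119° = -0.848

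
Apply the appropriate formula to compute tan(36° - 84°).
tan(36° - 84°) = (tan 36° - tan 84°)/(1 + tan 36° tan 84°) = -1.111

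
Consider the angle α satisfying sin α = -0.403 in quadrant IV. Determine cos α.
cos α = √(1 - sin²α) = 0.9152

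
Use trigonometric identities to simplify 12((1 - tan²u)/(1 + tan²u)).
12((1 - tan²u)/(1 + tan²u)) = 12(cos(2u)) (using Double angle)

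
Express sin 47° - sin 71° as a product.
sin 47° - sin 71° = 2 cos(59°) sin(-12°)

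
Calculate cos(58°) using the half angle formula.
cos(58°) = √((1 + cos 116°)/2) = 0.5299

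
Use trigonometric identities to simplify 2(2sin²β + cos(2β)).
2(2sin²β + cos(2β)) = 2 (using Double angle)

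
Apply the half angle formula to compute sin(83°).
sin(83°) = √((1 - cos 166°)/2) = 0.9925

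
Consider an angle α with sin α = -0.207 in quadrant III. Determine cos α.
cos α = ±√(1 - sin²α) = -0.9783 (negative in QIII)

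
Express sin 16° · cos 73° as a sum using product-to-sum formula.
sin 16° cos 73° = (1/2)[sin(16°+73°) + sin(16°-73°)]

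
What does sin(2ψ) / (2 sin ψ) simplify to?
sin(2ψ) / (2 sin ψ) = cos ψ (using Double angle)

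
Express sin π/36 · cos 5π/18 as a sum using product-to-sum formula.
sin π/36 cos 5π/18 = (1/2)[sin(π/36+5π/18) + sin(π/36-5π/18)]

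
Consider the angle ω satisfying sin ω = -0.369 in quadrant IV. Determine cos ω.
cos ω = √(1 - sin²ω) = 0.9294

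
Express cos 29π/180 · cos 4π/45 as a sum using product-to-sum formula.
cos 29π/180 cos 4π/45 = (1/2)[cos(29π/180-4π/45) + cos(29π/180+4π/45)]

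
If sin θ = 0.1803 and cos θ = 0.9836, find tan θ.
tan θ = sin θ / cos θ = 0.1833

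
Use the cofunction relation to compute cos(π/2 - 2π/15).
cos(π/2 - 2π/15) = sin(2π/15) = 0.4067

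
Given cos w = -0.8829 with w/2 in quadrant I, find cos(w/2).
cos(w/2) = ±√((1 + cos w)/2); positive since w/2 ∈ QI, so cos(w/2) = 0.242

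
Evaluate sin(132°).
sin(132°) = 0.7431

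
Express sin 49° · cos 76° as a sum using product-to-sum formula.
sin 49° cos 76° = (1/2)[sin(49°+76°) + sin(49°-76°)]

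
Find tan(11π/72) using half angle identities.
tan(11π/72) = sin 11π/36 / (1 + cos 11π/36) = 0.5206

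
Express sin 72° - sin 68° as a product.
sin 72° - sin 68° = 2 cos(70°) sin(2°)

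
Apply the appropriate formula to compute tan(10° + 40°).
tan(10° + 40°) = (tan 10° + tan 40°)/(1 - tan 10° tan 40°) = 1.192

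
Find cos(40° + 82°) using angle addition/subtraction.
cos(40° + 82°) = cos 40° cos 82° - sin 40° sin 82° = -0.5299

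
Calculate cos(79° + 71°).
cos(79° + 71°) = cos 79° cos 71° - sin 79° sin 71° = -√3/2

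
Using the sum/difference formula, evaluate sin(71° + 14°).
sin(71° + 14°) = sin 71° cos 14° + cos 71° sin 14° = 0.9962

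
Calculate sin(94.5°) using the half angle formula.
sin(94.5°) = √((1 - cos 189°)/2) = 0.9969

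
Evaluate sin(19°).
sin(19°) = 0.3256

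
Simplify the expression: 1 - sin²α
1 - sin²α = cos²α (using Pythagorean identity)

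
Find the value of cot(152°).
cot(152°) = -1.881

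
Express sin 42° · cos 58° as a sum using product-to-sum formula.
sin 42° cos 58° = (1/2)[sin(42°+58°) + sin(42°-58°)]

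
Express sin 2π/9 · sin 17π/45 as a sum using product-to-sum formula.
sin 2π/9 sin 17π/45 = (1/2)[cos(2π/9-17π/45) - cos(2π/9+17π/45)]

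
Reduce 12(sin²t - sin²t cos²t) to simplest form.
12(sin²t - sin²t cos²t) = 12(sin⁴t) (using Factoring)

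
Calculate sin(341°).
sin(341°) = -0.3256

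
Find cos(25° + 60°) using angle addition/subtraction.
cos(25° + 60°) = cos 25° cos 60° - sin 25° sin 60° = 0.08716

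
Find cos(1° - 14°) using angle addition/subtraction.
cos(1° - 14°) = cos 1° cos 14° + sin 1° sin 14° = 0.9744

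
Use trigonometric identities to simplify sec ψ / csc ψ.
sec ψ / csc ψ = tan ψ (using Reciprocal identities)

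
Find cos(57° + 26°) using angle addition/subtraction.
cos(57° + 26°) = cos 57° cos 26° - sin 57° sin 26° = 0.1219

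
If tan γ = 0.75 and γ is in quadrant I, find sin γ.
sin γ = 0.6 (using tan²γ + 1 = sec²γ)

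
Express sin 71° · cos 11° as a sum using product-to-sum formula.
sin 71° cos 11° = (1/2)[sin(71°+11°) + sin(71°-11°)]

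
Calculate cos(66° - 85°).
cos(66° - 85°) = cos 66° cos 85° + sin 66° sin 85° = 0.9455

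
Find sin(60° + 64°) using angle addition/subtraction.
sin(60° + 64°) = sin 60° cos 64° + cos 60° sin 64° = 0.829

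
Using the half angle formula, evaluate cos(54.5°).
cos(54.5°) = √((1 + cos 109°)/2) = 0.5807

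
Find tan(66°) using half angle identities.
tan(66°) = sin 132° / (1 + cos 132°) = 2.246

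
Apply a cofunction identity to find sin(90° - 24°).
sin(90° - 24°) = cos(24°) = 0.9135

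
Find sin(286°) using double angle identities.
sin(286°) = 2 sin 143° cos 143° = -0.9613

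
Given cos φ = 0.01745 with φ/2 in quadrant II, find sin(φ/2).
sin(φ/2) = ±√((1 - cos φ)/2); positive since φ/2 ∈ QII, so sin(φ/2) = 0.7009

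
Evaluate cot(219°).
cot(219°) = 1.235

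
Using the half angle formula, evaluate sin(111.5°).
sin(111.5°) = √((1 - cos 223°)/2) = 0.9304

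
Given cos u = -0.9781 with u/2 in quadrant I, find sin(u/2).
sin(u/2) = ±√((1 - cos u)/2); positive since u/2 ∈ QI, so sin(u/2) = 0.9945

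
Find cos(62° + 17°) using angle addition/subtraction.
cos(62° + 17°) = cos 62° cos 17° - sin 62° sin 17° = 0.1908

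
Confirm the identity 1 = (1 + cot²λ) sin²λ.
RHS = csc²λ · sin²λ = (1/sin²λ) · sin²λ = 1 = LHS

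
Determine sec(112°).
sec(112°) = -2.669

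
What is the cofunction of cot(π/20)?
cot(π/20) = tan(π/2 - π/20) = tan(9π/20)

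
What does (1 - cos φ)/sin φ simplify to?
(1 - cos φ)/sin φ = tan(φ/2) (using Half angle)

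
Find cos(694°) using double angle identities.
cos(694°) = cos²347° - sin²347° = 0.8988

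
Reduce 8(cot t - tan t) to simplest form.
8(cot t - tan t) = 8(2 cot(2t)) (using Double angle)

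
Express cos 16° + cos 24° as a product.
cos 16° + cos 24° = 2 cos(20°) cos(-4°)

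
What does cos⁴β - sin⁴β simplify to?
cos⁴β - sin⁴β = cos(2β) (using Factoring + double angle)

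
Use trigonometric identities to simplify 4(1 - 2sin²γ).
4(1 - 2sin²γ) = 4(cos(2γ)) (using Double angle)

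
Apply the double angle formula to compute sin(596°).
sin(596°) = 2 sin 298° cos 298° = -0.829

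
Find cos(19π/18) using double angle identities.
cos(19π/18) = cos²19π/36 - sin²19π/36 = -0.9848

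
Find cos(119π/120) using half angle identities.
cos(119π/120) = -√((1 + cos 119π/60)/2) = -0.9997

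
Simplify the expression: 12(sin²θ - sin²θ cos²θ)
12(sin²θ - sin²θ cos²θ) = 12(sin⁴θ) (using Factoring)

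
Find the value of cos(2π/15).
cos(2π/15) = 0.9135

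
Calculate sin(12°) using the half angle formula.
sin(12°) = √((1 - cos 24°)/2) = 0.2079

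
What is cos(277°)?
cos(277°) = 0.1219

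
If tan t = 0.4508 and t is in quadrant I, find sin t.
sin t = 0.411 (using tan²t + 1 = sec²t)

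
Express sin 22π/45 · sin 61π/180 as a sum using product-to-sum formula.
sin 22π/45 sin 61π/180 = (1/2)[cos(22π/45-61π/180) - cos(22π/45+61π/180)]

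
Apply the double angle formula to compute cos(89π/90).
cos(89π/90) = cos²89π/180 - sin²89π/180 = -0.9994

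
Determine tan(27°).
tan(27°) = 0.5095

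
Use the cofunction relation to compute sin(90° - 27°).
sin(90° - 27°) = cos(27°) = 0.891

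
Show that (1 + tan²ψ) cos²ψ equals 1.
LHS = sec²ψ · cos²ψ = (1/cos²ψ) · cos²ψ = 1 = RHS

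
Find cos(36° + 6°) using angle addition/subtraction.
cos(36° + 6°) = cos 36° cos 6° - sin 36° sin 6° = 0.7431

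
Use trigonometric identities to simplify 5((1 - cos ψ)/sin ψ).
5((1 - cos ψ)/sin ψ) = 5(tan(ψ/2)) (using Half angle)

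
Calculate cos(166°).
cos(166°) = -0.9703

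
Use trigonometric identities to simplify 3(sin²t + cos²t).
3(sin²t + cos²t) = 3 (using Pythagorean identity)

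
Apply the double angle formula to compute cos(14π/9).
cos(14π/9) = cos²7π/9 - sin²7π/9 = 0.1736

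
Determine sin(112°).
sin(112°) = 0.9272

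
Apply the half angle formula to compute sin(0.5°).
sin(0.5°) = √((1 - cos 1°)/2) = 0.008727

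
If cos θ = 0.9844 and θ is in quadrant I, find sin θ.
sin θ = 0.1759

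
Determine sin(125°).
sin(125°) = 0.8192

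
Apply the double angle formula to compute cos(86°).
cos(86°) = cos²43° - sin²43° = 0.06976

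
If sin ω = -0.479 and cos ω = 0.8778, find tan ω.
tan ω = sin ω / cos ω = -0.5457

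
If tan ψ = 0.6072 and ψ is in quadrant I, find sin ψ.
sin ψ = 0.519 (using tan²ψ + 1 = sec²ψ)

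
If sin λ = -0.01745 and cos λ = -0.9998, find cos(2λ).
cos(2λ) = cos²λ - sin²λ = 0.9993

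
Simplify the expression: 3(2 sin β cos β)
3(2 sin β cos β) = 3(sin(2β)) (using Double angle)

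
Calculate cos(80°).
cos(80°) = 0.1736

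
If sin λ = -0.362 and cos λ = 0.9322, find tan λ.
tan λ = sin λ / cos λ = -0.3883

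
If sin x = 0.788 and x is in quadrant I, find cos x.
cos x = 0.6157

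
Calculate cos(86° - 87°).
cos(86° - 87°) = cos 86° cos 87° + sin 86° sin 87° = 0.9998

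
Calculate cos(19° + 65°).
cos(19° + 65°) = cos 19° cos 65° - sin 19° sin 65° = 0.1045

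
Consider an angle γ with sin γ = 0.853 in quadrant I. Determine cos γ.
cos γ = √(1 - sin²γ) = 0.5219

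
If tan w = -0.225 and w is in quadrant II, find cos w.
cos w = -0.9756 (using tan²w + 1 = sec²w)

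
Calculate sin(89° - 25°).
sin(89° - 25°) = sin 89° cos 25° - cos 89° sin 25° = 0.8988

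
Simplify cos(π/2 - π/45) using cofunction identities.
cos(π/2 - π/45) = sin(π/45)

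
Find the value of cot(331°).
cot(331°) = -1.804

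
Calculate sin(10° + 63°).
sin(10° + 63°) = sin 10° cos 63° + cos 10° sin 63° = 0.9563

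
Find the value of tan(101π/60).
tan(101π/60) = -1.54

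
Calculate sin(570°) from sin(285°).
sin(570°) = 2 sin 285° cos 285° = -1/2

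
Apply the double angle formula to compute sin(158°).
sin(158°) = 2 sin 79° cos 79° = 0.3746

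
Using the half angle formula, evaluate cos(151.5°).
cos(151.5°) = -√((1 + cos 303°)/2) = -0.8788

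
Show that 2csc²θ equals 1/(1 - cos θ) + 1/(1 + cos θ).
RHS = [(1 + cos θ) + (1 - cos θ)] / [(1 - cos θ)(1 + cos θ)] = 2/(1 - cos²θ) = 2/sin²θ = 2csc²θ = LHS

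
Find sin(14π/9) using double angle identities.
sin(14π/9) = 2 sin 7π/9 cos 7π/9 = -0.9848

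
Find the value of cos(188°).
cos(188°) = -0.9903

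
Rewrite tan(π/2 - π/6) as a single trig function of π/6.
tan(π/2 - π/6) = cot(π/6)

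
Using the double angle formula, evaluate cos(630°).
cos(630°) = cos²315° - sin²315° = 0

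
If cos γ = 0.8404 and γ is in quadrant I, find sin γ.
sin γ = 0.542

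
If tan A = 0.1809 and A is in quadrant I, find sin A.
sin A = 0.178 (using tan²A + 1 = sec²A)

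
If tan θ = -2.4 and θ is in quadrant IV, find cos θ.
cos θ = 0.3846 (using tan²θ + 1 = sec²θ)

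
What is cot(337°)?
cot(337°) = -2.356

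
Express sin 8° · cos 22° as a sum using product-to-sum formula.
sin 8° cos 22° = (1/2)[sin(8°+22°) + sin(8°-22°)]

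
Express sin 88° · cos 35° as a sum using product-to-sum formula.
sin 88° cos 35° = (1/2)[sin(88°+35°) + sin(88°-35°)]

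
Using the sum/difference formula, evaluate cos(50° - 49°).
cos(50° - 49°) = cos 50° cos 49° + sin 50° sin 49° = 0.9998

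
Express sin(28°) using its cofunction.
sin(28°) = cos(90° - 28°) = cos(62°)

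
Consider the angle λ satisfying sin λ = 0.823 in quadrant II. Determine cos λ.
cos λ = ±√(1 - sin²λ) = -0.568 (negative in QII)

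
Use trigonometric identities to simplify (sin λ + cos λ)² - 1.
(sin λ + cos λ)² - 1 = sin(2λ) (using Pythagorean + double angle)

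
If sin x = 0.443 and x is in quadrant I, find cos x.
cos x = 0.8965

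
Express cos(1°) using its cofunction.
cos(1°) = sin(90° - 1°) = sin(89°)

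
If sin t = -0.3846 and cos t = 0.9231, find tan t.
tan t = sin t / cos t = -0.4166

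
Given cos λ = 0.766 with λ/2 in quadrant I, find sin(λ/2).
sin(λ/2) = ±√((1 - cos λ)/2); positive since λ/2 ∈ QI, so sin(λ/2) = 0.3421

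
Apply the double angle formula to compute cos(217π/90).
cos(217π/90) = cos²217π/180 - sin²217π/180 = 0.2756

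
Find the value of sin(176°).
sin(176°) = 0.06976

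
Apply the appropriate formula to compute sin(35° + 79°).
sin(35° + 79°) = sin 35° cos 79° + cos 35° sin 79° = 0.9135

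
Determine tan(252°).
tan(252°) = 3.078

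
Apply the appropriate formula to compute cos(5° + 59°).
cos(5° + 59°) = cos 5° cos 59° - sin 5° sin 59° = 0.4384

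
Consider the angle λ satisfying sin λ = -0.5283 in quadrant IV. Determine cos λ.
cos λ = √(1 - sin²λ) = 0.8491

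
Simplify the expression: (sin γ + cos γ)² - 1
(sin γ + cos γ)² - 1 = sin(2γ) (using Pythagorean + double angle)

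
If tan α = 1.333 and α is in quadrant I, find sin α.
sin α = 0.7999 (using tan²α + 1 = sec²α)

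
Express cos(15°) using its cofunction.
cos(15°) = sin(90° - 15°) = sin(75°)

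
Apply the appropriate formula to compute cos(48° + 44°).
cos(48° + 44°) = cos 48° cos 44° - sin 48° sin 44° = -0.0349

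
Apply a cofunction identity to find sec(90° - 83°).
sec(90° - 83°) = csc(83°) = 1.008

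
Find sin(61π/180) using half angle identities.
sin(61π/180) = √((1 - cos 61π/90)/2) = 0.8746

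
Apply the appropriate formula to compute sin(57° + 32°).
sin(57° + 32°) = sin 57° cos 32° + cos 57° sin 32° = 0.9998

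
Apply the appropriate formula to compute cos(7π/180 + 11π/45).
cos(7π/180 + 11π/45) = cos 7π/180 cos 11π/45 - sin 7π/180 sin 11π/45 = 0.6293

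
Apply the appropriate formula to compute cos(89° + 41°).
cos(89° + 41°) = cos 89° cos 41° - sin 89° sin 41° = -0.6428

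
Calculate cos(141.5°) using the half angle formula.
cos(141.5°) = -√((1 + cos 283°)/2) = -0.7826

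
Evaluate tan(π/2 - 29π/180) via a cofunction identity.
tan(π/2 - 29π/180) = cot(29π/180) = 1.804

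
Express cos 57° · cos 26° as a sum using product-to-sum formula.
cos 57° cos 26° = (1/2)[cos(57°-26°) + cos(57°+26°)]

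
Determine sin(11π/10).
sin(11π/10) = -0.309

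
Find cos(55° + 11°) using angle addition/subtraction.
cos(55° + 11°) = cos 55° cos 11° - sin 55° sin 11° = 0.4067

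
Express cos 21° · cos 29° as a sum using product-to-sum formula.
cos 21° cos 29° = (1/2)[cos(21°-29°) + cos(21°+29°)]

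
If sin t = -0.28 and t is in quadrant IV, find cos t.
cos t = 0.96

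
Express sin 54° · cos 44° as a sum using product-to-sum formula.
sin 54° cos 44° = (1/2)[sin(54°+44°) + sin(54°-44°)]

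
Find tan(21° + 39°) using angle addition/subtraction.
tan(21° + 39°) = (tan 21° + tan 39°)/(1 - tan 21° tan 39°) = √3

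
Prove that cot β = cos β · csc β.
RHS = cos β · (1/sin β) = cos β/sin β = cot β = LHS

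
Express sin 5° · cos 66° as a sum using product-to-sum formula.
sin 5° cos 66° = (1/2)[sin(5°+66°) + sin(5°-66°)]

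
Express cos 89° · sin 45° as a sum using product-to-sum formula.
cos 89° sin 45° = (1/2)[sin(89°+45°) - sin(89°-45°)]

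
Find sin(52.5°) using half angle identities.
sin(52.5°) = √((1 - cos 105°)/2) = 0.7934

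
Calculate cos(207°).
cos(207°) = -0.891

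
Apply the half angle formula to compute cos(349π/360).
cos(349π/360) = -√((1 + cos 349π/180)/2) = -0.9954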